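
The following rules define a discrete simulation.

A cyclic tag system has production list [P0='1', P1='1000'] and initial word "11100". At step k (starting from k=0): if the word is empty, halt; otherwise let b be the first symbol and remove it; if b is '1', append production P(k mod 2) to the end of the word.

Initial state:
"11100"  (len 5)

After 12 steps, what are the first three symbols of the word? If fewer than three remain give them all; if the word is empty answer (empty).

000

t=0: "11100"  (len 5)
t=1: "11001"  (len 5)
t=2: "10011000"  (len 8)
t=3: "00110001"  (len 8)
t=4: "0110001"  (len 7)
t=5: "110001"  (len 6)
t=6: "100011000"  (len 9)
t=7: "000110001"  (len 9)
t=8: "00110001"  (len 8)
t=9: "0110001"  (len 7)
t=10: "110001"  (len 6)
t=11: "100011"  (len 6)
t=12: "000111000"  (len 9)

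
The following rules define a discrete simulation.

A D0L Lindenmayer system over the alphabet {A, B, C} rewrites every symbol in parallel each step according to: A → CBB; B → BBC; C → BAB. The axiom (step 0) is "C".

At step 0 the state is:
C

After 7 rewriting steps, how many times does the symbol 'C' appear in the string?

gen 0: C
gen 1: BAB
gen 2: BBCCBBBBC
gen 3: BBCBBCBABBABBBCBBCBBCBBCBAB
gen 4: BBCBBCBABBBCBBCBABBBCCBBBBCBBCCBBBBCBBCBBCBABBBCBBCBABBBCBBCBABBBCBBCBABBBCCBBBBC
gen 5: BBCBBCBABBBCBBCBABBBCCBBBBCBBCBBCBABBBCBBCBABBBCCBBBBCBBCB…BBBCBBCBBCBABBBCBBCBABBBCCBBBBCBBCBBCBABBABBBCBBCBBCBBCBAB  (len 243)
gen 6: BBCBBCBABBBCBBCBABBBCCBBBBCBBCBBCBABBBCBBCBABBBCCBBBBCBBCB…BBBCBBCCBBBBCBBCBBCBABBBCBBCBABBBCBBCBABBBCBBCBABBBCCBBBBC  (len 729)
gen 7: BBCBBCBABBBCBBCBABBBCCBBBBCBBCBBCBABBBCBBCBABBBCCBBBBCBBCB…BBBCBBCBBCBABBBCBBCBABBBCCBBBBCBBCBBCBABBABBBCBBCBBCBBCBAB  (len 2187)

546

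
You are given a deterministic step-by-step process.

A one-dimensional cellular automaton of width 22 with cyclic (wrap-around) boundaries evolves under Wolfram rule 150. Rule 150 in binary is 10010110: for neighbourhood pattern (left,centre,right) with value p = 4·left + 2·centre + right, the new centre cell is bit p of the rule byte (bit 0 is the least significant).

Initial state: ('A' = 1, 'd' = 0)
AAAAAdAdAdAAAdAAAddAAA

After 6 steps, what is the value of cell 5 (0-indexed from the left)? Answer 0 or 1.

1

t=0: AAAAAdAdAdAAAdAAAddAAA
t=1: AAAAddAdAddAdddAdAAdAA
t=2: AAAdAAAdAAAAAdAAdddddA
t=3: AAdddAdddAAAddddAdddAd
t=4: ddAdAAAdAdAdAddAAAdAAd
t=5: dAAddAddAdAdAAAdAddddA
t=6: dddAAAAAAdAddAddAAddAA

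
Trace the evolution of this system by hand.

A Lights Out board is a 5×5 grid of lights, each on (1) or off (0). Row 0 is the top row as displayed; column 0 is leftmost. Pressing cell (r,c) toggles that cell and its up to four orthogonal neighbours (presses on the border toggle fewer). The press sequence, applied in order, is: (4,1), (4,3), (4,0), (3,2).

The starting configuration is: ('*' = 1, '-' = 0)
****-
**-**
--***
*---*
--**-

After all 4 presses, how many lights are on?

13

gen 0: ****-
**-**
--***
*---*
--**-
gen 1: ****-
**-**
--***
**--*
**-*-
gen 2: ****-
**-**
--***
**-**
***-*
gen 3: ****-
**-**
--***
-*-**
--*-*
gen 4: ****-
**-**
---**
--*-*
----*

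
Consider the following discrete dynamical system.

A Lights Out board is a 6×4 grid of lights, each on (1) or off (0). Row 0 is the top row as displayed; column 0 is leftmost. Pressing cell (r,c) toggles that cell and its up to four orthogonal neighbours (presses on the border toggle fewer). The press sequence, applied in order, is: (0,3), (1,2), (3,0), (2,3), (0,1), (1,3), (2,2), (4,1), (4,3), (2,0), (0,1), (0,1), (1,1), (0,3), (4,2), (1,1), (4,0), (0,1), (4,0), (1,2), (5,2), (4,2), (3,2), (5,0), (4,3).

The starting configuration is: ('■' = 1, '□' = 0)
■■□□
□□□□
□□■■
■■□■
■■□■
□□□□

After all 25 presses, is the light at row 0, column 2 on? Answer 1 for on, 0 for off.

[0] ■■□□
□□□□
□□■■
■■□■
■■□■
□□□□
[1] ■■■■
□□□■
□□■■
■■□■
■■□■
□□□□
[2] ■■□■
□■■□
□□□■
■■□■
■■□■
□□□□
[3] ■■□■
□■■□
■□□■
□□□■
□■□■
□□□□
[4] ■■□■
□■■■
■□■□
□□□□
□■□■
□□□□
[5] □□■■
□□■■
■□■□
□□□□
□■□■
□□□□
[6] □□■□
□□□□
■□■■
□□□□
□■□■
□□□□
[7] □□■□
□□■□
■■□□
□□■□
□■□■
□□□□
[8] □□■□
□□■□
■■□□
□■■□
■□■■
□■□□
[9] □□■□
□□■□
■■□□
□■■■
■□□□
□■□■
[10] □□■□
■□■□
□□□□
■■■■
■□□□
□■□■
[11] ■■□□
■■■□
□□□□
■■■■
■□□□
□■□■
[12] □□■□
■□■□
□□□□
■■■■
■□□□
□■□■
[13] □■■□
□■□□
□■□□
■■■■
■□□□
□■□■
[14] □■□■
□■□■
□■□□
■■■■
■□□□
□■□■
[15] □■□■
□■□■
□■□□
■■□■
■■■■
□■■■
[16] □□□■
■□■■
□□□□
■■□■
■■■■
□■■■
[17] □□□■
■□■■
□□□□
□■□■
□□■■
■■■■
[18] ■■■■
■■■■
□□□□
□■□■
□□■■
■■■■
[19] ■■■■
■■■■
□□□□
■■□■
■■■■
□■■■
[20] ■■□■
■□□□
□□■□
■■□■
■■■■
□■■■
[21] ■■□■
■□□□
□□■□
■■□■
■■□■
□□□□
[22] ■■□■
■□□□
□□■□
■■■■
■□■□
□□■□
[23] ■■□■
■□□□
□□□□
■□□□
■□□□
□□■□
[24] ■■□■
■□□□
□□□□
■□□□
□□□□
■■■□
[25] ■■□■
■□□□
□□□□
■□□■
□□■■
■■■■

0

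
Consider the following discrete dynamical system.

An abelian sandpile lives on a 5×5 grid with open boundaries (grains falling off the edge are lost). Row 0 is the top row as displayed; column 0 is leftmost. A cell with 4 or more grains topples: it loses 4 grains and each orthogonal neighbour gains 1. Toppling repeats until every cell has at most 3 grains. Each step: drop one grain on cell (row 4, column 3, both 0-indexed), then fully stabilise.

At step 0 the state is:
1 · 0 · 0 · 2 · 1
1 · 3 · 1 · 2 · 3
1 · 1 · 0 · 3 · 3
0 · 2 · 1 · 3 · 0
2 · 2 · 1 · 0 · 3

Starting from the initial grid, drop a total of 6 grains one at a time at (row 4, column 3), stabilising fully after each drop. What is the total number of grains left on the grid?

36

0) 1 · 0 · 0 · 2 · 1
1 · 3 · 1 · 2 · 3
1 · 1 · 0 · 3 · 3
0 · 2 · 1 · 3 · 0
2 · 2 · 1 · 0 · 3
1) 1 · 0 · 0 · 2 · 1
1 · 3 · 1 · 2 · 3
1 · 1 · 0 · 3 · 3
0 · 2 · 1 · 3 · 0
2 · 2 · 1 · 1 · 3
2) 1 · 0 · 0 · 2 · 1
1 · 3 · 1 · 2 · 3
1 · 1 · 0 · 3 · 3
0 · 2 · 1 · 3 · 0
2 · 2 · 1 · 2 · 3
3) 1 · 0 · 0 · 2 · 1
1 · 3 · 1 · 2 · 3
1 · 1 · 0 · 3 · 3
0 · 2 · 1 · 3 · 0
2 · 2 · 1 · 3 · 3
4) 1 · 0 · 0 · 3 · 2
1 · 3 · 2 · 0 · 1
1 · 1 · 1 · 2 · 1
0 · 2 · 2 · 1 · 3
2 · 2 · 2 · 2 · 0
5) 1 · 0 · 0 · 3 · 2
1 · 3 · 2 · 0 · 1
1 · 1 · 1 · 2 · 1
0 · 2 · 2 · 1 · 3
2 · 2 · 2 · 3 · 0
6) 1 · 0 · 0 · 3 · 2
1 · 3 · 2 · 0 · 1
1 · 1 · 1 · 2 · 1
0 · 2 · 2 · 2 · 3
2 · 2 · 3 · 0 · 1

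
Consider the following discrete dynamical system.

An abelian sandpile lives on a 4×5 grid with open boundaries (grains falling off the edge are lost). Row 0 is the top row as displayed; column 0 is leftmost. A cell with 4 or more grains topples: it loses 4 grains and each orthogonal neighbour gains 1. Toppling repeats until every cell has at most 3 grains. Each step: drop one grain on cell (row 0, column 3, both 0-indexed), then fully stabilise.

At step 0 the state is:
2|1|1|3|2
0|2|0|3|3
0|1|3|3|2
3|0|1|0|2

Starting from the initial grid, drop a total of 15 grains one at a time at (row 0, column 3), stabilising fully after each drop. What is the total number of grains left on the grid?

t=0: 2|1|1|3|2
0|2|0|3|3
0|1|3|3|2
3|0|1|0|2
t=1: 2|1|2|2|0
0|2|2|2|2
0|2|0|2|0
3|0|2|1|3
t=2: 2|1|2|3|0
0|2|2|2|2
0|2|0|2|0
3|0|2|1|3
t=3: 2|1|3|0|1
0|2|2|3|2
0|2|0|2|0
3|0|2|1|3
t=4: 2|1|3|1|1
0|2|2|3|2
0|2|0|2|0
3|0|2|1|3
t=5: 2|1|3|2|1
0|2|2|3|2
0|2|0|2|0
3|0|2|1|3
t=6: 2|1|3|3|1
0|2|2|3|2
0|2|0|2|0
3|0|2|1|3
t=7: 2|2|1|2|2
0|3|0|1|3
0|2|1|3|0
3|0|2|1|3
t=8: 2|2|1|3|2
0|3|0|1|3
0|2|1|3|0
3|0|2|1|3
t=9: 2|2|2|0|3
0|3|0|2|3
0|2|1|3|0
3|0|2|1|3
t=10: 2|2|2|1|3
0|3|0|2|3
0|2|1|3|0
3|0|2|1|3
t=11: 2|2|2|2|3
0|3|0|2|3
0|2|1|3|0
3|0|2|1|3
t=12: 2|2|2|3|3
0|3|0|2|3
0|2|1|3|0
3|0|2|1|3
t=13: 2|2|3|2|1
0|3|1|1|1
0|2|2|0|2
3|0|2|2|3
t=14: 2|2|3|3|1
0|3|1|1|1
0|2|2|0|2
3|0|2|2|3
t=15: 2|3|0|1|2
0|3|2|2|1
0|2|2|0|2
3|0|2|2|3

32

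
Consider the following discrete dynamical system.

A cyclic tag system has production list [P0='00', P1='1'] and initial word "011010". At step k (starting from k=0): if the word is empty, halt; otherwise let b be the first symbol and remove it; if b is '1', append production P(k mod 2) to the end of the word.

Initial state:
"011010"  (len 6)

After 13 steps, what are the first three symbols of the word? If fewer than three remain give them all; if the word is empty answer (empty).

gen 0: "011010"  (len 6)
gen 1: "11010"  (len 5)
gen 2: "10101"  (len 5)
gen 3: "010100"  (len 6)
gen 4: "10100"  (len 5)
gen 5: "010000"  (len 6)
gen 6: "10000"  (len 5)
gen 7: "000000"  (len 6)
gen 8: "00000"  (len 5)
gen 9: "0000"  (len 4)
gen 10: "000"  (len 3)
gen 11: "00"  (len 2)
gen 12: "0"  (len 1)
gen 13: (halted — word empty)

(empty)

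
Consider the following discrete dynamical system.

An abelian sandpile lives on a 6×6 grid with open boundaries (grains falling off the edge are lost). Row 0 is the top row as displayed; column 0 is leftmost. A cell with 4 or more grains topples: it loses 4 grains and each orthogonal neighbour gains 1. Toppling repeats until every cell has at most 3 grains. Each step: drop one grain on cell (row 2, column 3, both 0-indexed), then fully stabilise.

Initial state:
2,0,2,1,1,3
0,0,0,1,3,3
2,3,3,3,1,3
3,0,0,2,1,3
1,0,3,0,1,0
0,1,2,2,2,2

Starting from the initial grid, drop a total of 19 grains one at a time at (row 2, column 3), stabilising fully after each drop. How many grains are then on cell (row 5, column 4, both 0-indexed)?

t=0: 2,0,2,1,1,3
0,0,0,1,3,3
2,3,3,3,1,3
3,0,0,2,1,3
1,0,3,0,1,0
0,1,2,2,2,2
t=1: 2,0,2,1,1,3
0,1,1,2,3,3
3,0,1,1,2,3
3,1,1,3,1,3
1,0,3,0,1,0
0,1,2,2,2,2
t=2: 2,0,2,1,1,3
0,1,1,2,3,3
3,0,1,2,2,3
3,1,1,3,1,3
1,0,3,0,1,0
0,1,2,2,2,2
t=3: 2,0,2,1,1,3
0,1,1,2,3,3
3,0,1,3,2,3
3,1,1,3,1,3
1,0,3,0,1,0
0,1,2,2,2,2
t=4: 2,0,2,1,1,3
0,1,1,3,3,3
3,0,2,1,3,3
3,1,2,0,2,3
1,0,3,1,1,0
0,1,2,2,2,2
t=5: 2,0,2,1,1,3
0,1,1,3,3,3
3,0,2,2,3,3
3,1,2,0,2,3
1,0,3,1,1,0
0,1,2,2,2,2
t=6: 2,0,2,1,1,3
0,1,1,3,3,3
3,0,2,3,3,3
3,1,2,0,2,3
1,0,3,1,1,0
0,1,2,2,2,2
t=7: 2,0,2,2,3,0
0,1,2,1,2,2
3,0,3,2,3,2
3,1,2,2,0,1
1,0,3,1,2,1
0,1,2,2,2,2
t=8: 2,0,2,2,3,0
0,1,2,1,2,2
3,0,3,3,3,2
3,1,2,2,0,1
1,0,3,1,2,1
0,1,2,2,2,2
t=9: 2,0,2,2,3,0
0,1,3,2,3,2
3,1,0,2,0,3
3,1,3,3,1,1
1,0,3,1,2,1
0,1,2,2,2,2
t=10: 2,0,2,2,3,0
0,1,3,2,3,2
3,1,0,3,0,3
3,1,3,3,1,1
1,0,3,1,2,1
0,1,2,2,2,2
t=11: 2,0,2,2,3,0
0,1,3,3,3,2
3,1,2,1,1,3
3,2,1,1,2,1
1,1,0,3,2,1
0,1,3,2,2,2
t=12: 2,0,2,2,3,0
0,1,3,3,3,2
3,1,2,2,1,3
3,2,1,1,2,1
1,1,0,3,2,1
0,1,3,2,2,2
t=13: 2,0,2,2,3,0
0,1,3,3,3,2
3,1,2,3,1,3
3,2,1,1,2,1
1,1,0,3,2,1
0,1,3,2,2,2
t=14: 2,1,0,1,1,1
0,2,2,3,1,3
3,2,0,2,3,3
3,2,2,2,2,1
1,1,0,3,2,1
0,1,3,2,2,2
t=15: 2,1,0,1,1,1
0,2,2,3,1,3
3,2,0,3,3,3
3,2,2,2,2,1
1,1,0,3,2,1
0,1,3,2,2,2
t=16: 2,1,0,2,2,2
0,2,3,1,0,1
3,2,1,2,2,1
3,2,2,3,3,2
1,1,0,3,2,1
0,1,3,2,2,2
t=17: 2,1,0,2,2,2
0,2,3,1,0,1
3,2,1,3,2,1
3,2,2,3,3,2
1,1,0,3,2,1
0,1,3,2,2,2
t=18: 2,1,0,2,2,2
0,2,3,2,1,1
3,2,2,2,0,2
3,2,3,2,2,3
1,1,1,1,0,2
0,1,3,3,3,2
t=19: 2,1,0,2,2,2
0,2,3,2,1,1
3,2,2,3,0,2
3,2,3,2,2,3
1,1,1,1,0,2
0,1,3,3,3,2

3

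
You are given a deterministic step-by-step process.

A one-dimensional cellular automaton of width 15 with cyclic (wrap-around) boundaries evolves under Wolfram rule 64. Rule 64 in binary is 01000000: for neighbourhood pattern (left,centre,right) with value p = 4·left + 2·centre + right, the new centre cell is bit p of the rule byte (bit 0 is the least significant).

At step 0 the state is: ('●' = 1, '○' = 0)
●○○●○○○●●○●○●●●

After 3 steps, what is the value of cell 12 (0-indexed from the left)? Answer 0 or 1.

step 0: ●○○●○○○●●○●○●●●
step 1: ●○○○○○○○●○○○○○○
step 2: ○○○○○○○○○○○○○○○
step 3: ○○○○○○○○○○○○○○○

0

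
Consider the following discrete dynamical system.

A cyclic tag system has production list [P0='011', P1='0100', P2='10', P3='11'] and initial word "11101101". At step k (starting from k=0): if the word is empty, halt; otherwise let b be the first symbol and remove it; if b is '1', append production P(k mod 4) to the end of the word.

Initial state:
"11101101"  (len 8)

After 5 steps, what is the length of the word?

15

gen 0: "11101101"  (len 8)
gen 1: "1101101011"  (len 10)
gen 2: "1011010110100"  (len 13)
gen 3: "01101011010010"  (len 14)
gen 4: "1101011010010"  (len 13)
gen 5: "101011010010011"  (len 15)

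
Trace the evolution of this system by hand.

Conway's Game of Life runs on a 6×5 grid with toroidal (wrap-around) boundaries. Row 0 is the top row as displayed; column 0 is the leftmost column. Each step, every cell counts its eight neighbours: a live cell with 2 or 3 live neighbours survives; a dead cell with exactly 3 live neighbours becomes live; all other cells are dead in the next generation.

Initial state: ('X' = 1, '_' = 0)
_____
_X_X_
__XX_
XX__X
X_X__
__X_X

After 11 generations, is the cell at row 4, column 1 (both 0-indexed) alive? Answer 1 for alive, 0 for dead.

0

0) _____
_X_X_
__XX_
XX__X
X_X__
__X_X
1) __XX_
___X_
___X_
X___X
__X__
_X_X_
2) ___XX
___XX
___X_
___XX
XXXXX
_X_X_
3) X____
__X__
__X__
_X___
_X___
_X___
4) _X___
_X___
_XX__
_XX__
XXX__
XX___
5) _XX__
XX___
X____
___X_
_____
_____
6) XXX__
X_X__
XX__X
_____
_____
_____
7) X_X__
__XX_
XX__X
X____
_____
_X___
8) __XX_
__XX_
XXXXX
XX__X
_____
_X___
9) _X_X_
X____
_____
_____
_X___
__X__
10) _XX__
_____
_____
_____
_____
_XX__
11) _XX__
_____
_____
_____
_____
_XX__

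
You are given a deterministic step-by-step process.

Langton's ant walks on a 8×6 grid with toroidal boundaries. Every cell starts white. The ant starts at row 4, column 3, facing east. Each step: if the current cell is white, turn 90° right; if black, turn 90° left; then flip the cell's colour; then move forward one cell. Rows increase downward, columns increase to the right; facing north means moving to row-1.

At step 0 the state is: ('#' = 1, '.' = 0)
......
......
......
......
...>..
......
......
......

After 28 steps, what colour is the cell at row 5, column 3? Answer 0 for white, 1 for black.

1

[0] ......
......
......
......
...>..
......
......
......
[1] ......
......
......
......
...#..
...v..
......
......
[2] ......
......
......
......
...#..
..<#..
......
......
[3] ......
......
......
......
..^#..
..##..
......
......
[4] ......
......
......
......
..#>..
..##..
......
......
[5] ......
......
......
...^..
..#...
..##..
......
......
[6] ......
......
......
...#>.
..#...
..##..
......
......
[7] ......
......
......
...##.
..#.v.
..##..
......
......
[8] ......
......
......
...##.
..#<#.
..##..
......
......
[9] ......
......
......
...^#.
..###.
..##..
......
......
[10] ......
......
......
..<.#.
..###.
..##..
......
......
[11] ......
......
..^...
..#.#.
..###.
..##..
......
......
[12] ......
......
..#>..
..#.#.
..###.
..##..
......
......
[13] ......
......
..##..
..#v#.
..###.
..##..
......
......
[14] ......
......
..##..
..<##.
..###.
..##..
......
......
[15] ......
......
..##..
...##.
..v##.
..##..
......
......
[16] ......
......
..##..
...##.
...>#.
..##..
......
......
[17] ......
......
..##..
...^#.
....#.
..##..
......
......
[18] ......
......
..##..
..<.#.
....#.
..##..
......
......
[19] ......
......
..^#..
..#.#.
....#.
..##..
......
......
[20] ......
......
.<.#..
..#.#.
....#.
..##..
......
......
[21] ......
.^....
.#.#..
..#.#.
....#.
..##..
......
......
[22] ......
.#>...
.#.#..
..#.#.
....#.
..##..
......
......
[23] ......
.##...
.#v#..
..#.#.
....#.
..##..
......
......
[24] ......
.##...
.<##..
..#.#.
....#.
..##..
......
......
[25] ......
.##...
..##..
.v#.#.
....#.
..##..
......
......
[26] ......
.##...
..##..
<##.#.
....#.
..##..
......
......
[27] ......
.##...
^.##..
###.#.
....#.
..##..
......
......
[28] ......
.##...
#>##..
###.#.
....#.
..##..
......
......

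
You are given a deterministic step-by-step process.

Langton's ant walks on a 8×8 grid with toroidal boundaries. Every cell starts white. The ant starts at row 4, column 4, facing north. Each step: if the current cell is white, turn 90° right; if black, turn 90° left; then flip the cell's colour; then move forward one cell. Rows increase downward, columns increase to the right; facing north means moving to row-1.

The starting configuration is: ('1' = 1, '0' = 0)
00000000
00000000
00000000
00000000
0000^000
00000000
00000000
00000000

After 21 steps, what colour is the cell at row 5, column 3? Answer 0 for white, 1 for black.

k=0  00000000
00000000
00000000
00000000
0000^000
00000000
00000000
00000000
k=1  00000000
00000000
00000000
00000000
00001>00
00000000
00000000
00000000
k=2  00000000
00000000
00000000
00000000
00001100
00000v00
00000000
00000000
k=3  00000000
00000000
00000000
00000000
00001100
0000<100
00000000
00000000
k=4  00000000
00000000
00000000
00000000
0000^100
00001100
00000000
00000000
k=5  00000000
00000000
00000000
00000000
000<0100
00001100
00000000
00000000
k=6  00000000
00000000
00000000
000^0000
00010100
00001100
00000000
00000000
k=7  00000000
00000000
00000000
0001>000
00010100
00001100
00000000
00000000
k=8  00000000
00000000
00000000
00011000
0001v100
00001100
00000000
00000000
k=9  00000000
00000000
00000000
00011000
000<1100
00001100
00000000
00000000
k=10  00000000
00000000
00000000
00011000
00001100
000v1100
00000000
00000000
k=11  00000000
00000000
00000000
00011000
00001100
00<11100
00000000
00000000
k=12  00000000
00000000
00000000
00011000
00^01100
00111100
00000000
00000000
k=13  00000000
00000000
00000000
00011000
001>1100
00111100
00000000
00000000
k=14  00000000
00000000
00000000
00011000
00111100
001v1100
00000000
00000000
k=15  00000000
00000000
00000000
00011000
00111100
0010>100
00000000
00000000
k=16  00000000
00000000
00000000
00011000
0011^100
00100100
00000000
00000000
k=17  00000000
00000000
00000000
00011000
001<0100
00100100
00000000
00000000
k=18  00000000
00000000
00000000
00011000
00100100
001v0100
00000000
00000000
k=19  00000000
00000000
00000000
00011000
00100100
00<10100
00000000
00000000
k=20  00000000
00000000
00000000
00011000
00100100
00010100
00v00000
00000000
k=21  00000000
00000000
00000000
00011000
00100100
00010100
0<100000
00000000

1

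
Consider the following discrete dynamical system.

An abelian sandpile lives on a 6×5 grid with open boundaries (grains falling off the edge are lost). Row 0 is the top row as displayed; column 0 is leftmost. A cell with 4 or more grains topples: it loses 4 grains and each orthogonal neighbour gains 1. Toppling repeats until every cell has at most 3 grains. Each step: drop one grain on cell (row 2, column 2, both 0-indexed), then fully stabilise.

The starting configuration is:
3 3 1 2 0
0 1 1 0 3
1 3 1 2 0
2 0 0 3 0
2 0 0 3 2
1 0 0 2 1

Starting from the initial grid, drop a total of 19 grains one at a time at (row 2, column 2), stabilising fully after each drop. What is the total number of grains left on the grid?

50

t=0: 3 3 1 2 0
0 1 1 0 3
1 3 1 2 0
2 0 0 3 0
2 0 0 3 2
1 0 0 2 1
t=1: 3 3 1 2 0
0 1 1 0 3
1 3 2 2 0
2 0 0 3 0
2 0 0 3 2
1 0 0 2 1
t=2: 3 3 1 2 0
0 1 1 0 3
1 3 3 2 0
2 0 0 3 0
2 0 0 3 2
1 0 0 2 1
t=3: 3 3 1 2 0
0 2 2 0 3
2 0 1 3 0
2 1 1 3 0
2 0 0 3 2
1 0 0 2 1
t=4: 3 3 1 2 0
0 2 2 0 3
2 0 2 3 0
2 1 1 3 0
2 0 0 3 2
1 0 0 2 1
t=5: 3 3 1 2 0
0 2 2 0 3
2 0 3 3 0
2 1 1 3 0
2 0 0 3 2
1 0 0 2 1
t=6: 3 3 1 2 0
0 2 3 1 3
2 1 1 1 1
2 1 3 1 1
2 0 1 0 3
1 0 0 3 1
t=7: 3 3 1 2 0
0 2 3 1 3
2 1 2 1 1
2 1 3 1 1
2 0 1 0 3
1 0 0 3 1
t=8: 3 3 1 2 0
0 2 3 1 3
2 1 3 1 1
2 1 3 1 1
2 0 1 0 3
1 0 0 3 1
t=9: 3 3 2 2 0
0 3 0 2 3
2 2 2 2 1
2 2 0 2 1
2 0 2 0 3
1 0 0 3 1
t=10: 3 3 2 2 0
0 3 0 2 3
2 2 3 2 1
2 2 0 2 1
2 0 2 0 3
1 0 0 3 1
t=11: 3 3 2 2 0
0 3 1 2 3
2 3 0 3 1
2 2 1 2 1
2 0 2 0 3
1 0 0 3 1
t=12: 3 3 2 2 0
0 3 1 2 3
2 3 1 3 1
2 2 1 2 1
2 0 2 0 3
1 0 0 3 1
t=13: 3 3 2 2 0
0 3 1 2 3
2 3 2 3 1
2 2 1 2 1
2 0 2 0 3
1 0 0 3 1
t=14: 3 3 2 2 0
0 3 1 2 3
2 3 3 3 1
2 2 1 2 1
2 0 2 0 3
1 0 0 3 1
t=15: 0 1 3 2 0
2 1 3 3 3
3 1 2 0 2
2 3 2 3 1
2 0 2 0 3
1 0 0 3 1
t=16: 0 1 3 2 0
2 1 3 3 3
3 1 3 0 2
2 3 2 3 1
2 0 2 0 3
1 0 0 3 1
t=17: 0 2 1 0 2
2 2 2 2 0
3 2 1 2 3
2 3 3 3 1
2 0 2 0 3
1 0 0 3 1
t=18: 0 2 1 0 2
2 2 2 2 0
3 2 2 2 3
2 3 3 3 1
2 0 2 0 3
1 0 0 3 1
t=19: 0 2 1 0 2
2 2 2 2 0
3 2 3 2 3
2 3 3 3 1
2 0 2 0 3
1 0 0 3 1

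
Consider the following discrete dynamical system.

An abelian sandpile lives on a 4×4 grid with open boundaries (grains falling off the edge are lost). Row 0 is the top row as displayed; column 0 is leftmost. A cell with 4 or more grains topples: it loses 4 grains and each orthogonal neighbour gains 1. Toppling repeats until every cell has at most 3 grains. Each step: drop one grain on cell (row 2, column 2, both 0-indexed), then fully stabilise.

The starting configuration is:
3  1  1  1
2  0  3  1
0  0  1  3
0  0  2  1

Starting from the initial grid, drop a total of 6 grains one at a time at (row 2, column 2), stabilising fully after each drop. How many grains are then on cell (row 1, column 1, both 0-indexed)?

1

gen 0: 3  1  1  1
2  0  3  1
0  0  1  3
0  0  2  1
gen 1: 3  1  1  1
2  0  3  1
0  0  2  3
0  0  2  1
gen 2: 3  1  1  1
2  0  3  1
0  0  3  3
0  0  2  1
gen 3: 3  1  2  1
2  1  0  3
0  1  2  0
0  0  3  2
gen 4: 3  1  2  1
2  1  0  3
0  1  3  0
0  0  3  2
gen 5: 3  1  2  1
2  1  1  3
0  2  1  1
0  1  0  3
gen 6: 3  1  2  1
2  1  1  3
0  2  2  1
0  1  0  3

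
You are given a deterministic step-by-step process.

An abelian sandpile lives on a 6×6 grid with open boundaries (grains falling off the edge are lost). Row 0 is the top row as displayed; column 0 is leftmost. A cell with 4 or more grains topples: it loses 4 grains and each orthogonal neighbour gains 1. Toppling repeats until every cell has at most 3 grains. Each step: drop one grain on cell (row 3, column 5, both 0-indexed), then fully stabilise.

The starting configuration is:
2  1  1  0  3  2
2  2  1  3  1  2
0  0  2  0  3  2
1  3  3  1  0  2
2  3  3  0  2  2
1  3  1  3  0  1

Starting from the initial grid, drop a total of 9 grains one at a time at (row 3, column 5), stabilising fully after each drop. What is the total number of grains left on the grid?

[0] 2  1  1  0  3  2
2  2  1  3  1  2
0  0  2  0  3  2
1  3  3  1  0  2
2  3  3  0  2  2
1  3  1  3  0  1
[1] 2  1  1  0  3  2
2  2  1  3  1  2
0  0  2  0  3  2
1  3  3  1  0  3
2  3  3  0  2  2
1  3  1  3  0  1
[2] 2  1  1  0  3  2
2  2  1  3  1  2
0  0  2  0  3  3
1  3  3  1  1  0
2  3  3  0  2  3
1  3  1  3  0  1
[3] 2  1  1  0  3  2
2  2  1  3  1  2
0  0  2  0  3  3
1  3  3  1  1  1
2  3  3  0  2  3
1  3  1  3  0  1
[4] 2  1  1  0  3  2
2  2  1  3  1  2
0  0  2  0  3  3
1  3  3  1  1  2
2  3  3  0  2  3
1  3  1  3  0  1
[5] 2  1  1  0  3  2
2  2  1  3  1  2
0  0  2  0  3  3
1  3  3  1  1  3
2  3  3  0  2  3
1  3  1  3  0  1
[6] 2  1  1  0  3  2
2  2  1  3  2  3
0  0  2  1  0  1
1  3  3  1  3  2
2  3  3  0  3  0
1  3  1  3  0  2
[7] 2  1  1  0  3  2
2  2  1  3  2  3
0  0  2  1  0  1
1  3  3  1  3  3
2  3  3  0  3  0
1  3  1  3  0  2
[8] 2  1  1  0  3  2
2  2  1  3  2  3
0  0  2  1  1  2
1  3  3  2  1  1
2  3  3  1  0  2
1  3  1  3  1  2
[9] 2  1  1  0  3  2
2  2  1  3  2  3
0  0  2  1  1  2
1  3  3  2  1  2
2  3  3  1  0  2
1  3  1  3  1  2

62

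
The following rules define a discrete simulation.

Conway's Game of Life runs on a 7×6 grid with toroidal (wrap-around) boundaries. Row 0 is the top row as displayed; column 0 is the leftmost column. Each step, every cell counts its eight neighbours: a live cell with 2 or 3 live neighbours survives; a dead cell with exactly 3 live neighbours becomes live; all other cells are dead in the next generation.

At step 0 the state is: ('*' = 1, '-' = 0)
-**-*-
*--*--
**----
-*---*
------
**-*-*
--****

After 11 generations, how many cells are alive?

t=0: -**-*-
*--*--
**----
-*---*
------
**-*-*
--****
t=1: **----
*--*-*
-**--*
-*----
-**-**
**-*-*
------
t=2: **---*
----**
-**-**
---***
---***
-*-*-*
--*--*
t=3: -*----
--**--
--*---
------
------
---*-*
--*--*
t=4: -*-*--
-***--
--**--
------
------
----*-
*-*-*-
t=5: *---*-
-*--*-
-*-*--
------
------
---*-*
-**-**
t=6: *-*-*-
******
--*---
------
------
*-**-*
-**---
t=7: ----*-
*---*-
*-*-**
------
------
*-**--
----*-
t=8: ---**-
**--*-
**-**-
-----*
------
---*--
----**
t=9: *--*--
**----
-****-
*---**
------
----*-
-----*
t=10: **---*
*---**
--***-
***-**
----*-
------
----**
t=11: -*----
--*---
--*---
***---
**-**-
----**
----**

14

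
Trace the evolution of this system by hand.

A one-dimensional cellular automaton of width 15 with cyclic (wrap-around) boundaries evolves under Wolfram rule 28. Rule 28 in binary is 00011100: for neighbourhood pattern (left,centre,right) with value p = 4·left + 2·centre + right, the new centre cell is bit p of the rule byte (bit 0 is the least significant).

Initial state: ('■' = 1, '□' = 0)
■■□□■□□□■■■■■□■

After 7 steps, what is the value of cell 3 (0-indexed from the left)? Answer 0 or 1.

step 0: ■■□□■□□□■■■■■□■
step 1: □□■□■■□□■□□□□□■
step 2: ■□■□■□■□■■□□□□■
step 3: □□■□■□■□■□■□□□■
step 4: ■□■□■□■□■□■■□□■
step 5: □□■□■□■□■□■□■□■
step 6: ■□■□■□■□■□■□■□■
step 7: □□■□■□■□■□■□■□■

0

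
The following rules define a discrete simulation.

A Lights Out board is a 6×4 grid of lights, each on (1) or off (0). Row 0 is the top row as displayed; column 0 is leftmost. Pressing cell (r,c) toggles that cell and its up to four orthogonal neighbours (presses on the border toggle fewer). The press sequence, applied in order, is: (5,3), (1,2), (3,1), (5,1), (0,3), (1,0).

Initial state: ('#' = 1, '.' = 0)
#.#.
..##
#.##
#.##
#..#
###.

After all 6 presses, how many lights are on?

11

0) #.#.
..##
#.##
#.##
#..#
###.
1) #.#.
..##
#.##
#.##
#...
##.#
2) #...
.#..
#..#
#.##
#...
##.#
3) #...
.#..
##.#
.#.#
##..
##.#
4) #...
.#..
##.#
.#.#
#...
..##
5) #.##
.#.#
##.#
.#.#
#...
..##
6) ..##
#..#
.#.#
.#.#
#...
..##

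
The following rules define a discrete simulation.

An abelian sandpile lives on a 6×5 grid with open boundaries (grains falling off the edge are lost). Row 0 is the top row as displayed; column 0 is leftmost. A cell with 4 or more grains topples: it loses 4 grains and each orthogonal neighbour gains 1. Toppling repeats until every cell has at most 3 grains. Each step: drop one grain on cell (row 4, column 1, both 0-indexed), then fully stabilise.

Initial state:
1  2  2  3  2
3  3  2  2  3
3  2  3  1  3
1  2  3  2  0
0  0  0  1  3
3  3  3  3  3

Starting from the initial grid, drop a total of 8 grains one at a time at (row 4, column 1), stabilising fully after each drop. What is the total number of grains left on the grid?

k=0  1  2  2  3  2
3  3  2  2  3
3  2  3  1  3
1  2  3  2  0
0  0  0  1  3
3  3  3  3  3
k=1  1  2  2  3  2
3  3  2  2  3
3  2  3  1  3
1  2  3  2  0
0  1  0  1  3
3  3  3  3  3
k=2  1  2  2  3  2
3  3  2  2  3
3  2  3  1  3
1  2  3  2  0
0  2  0  1  3
3  3  3  3  3
k=3  1  2  2  3  2
3  3  2  2  3
3  2  3  1  3
1  2  3  2  0
0  3  0  1  3
3  3  3  3  3
k=4  1  2  2  3  2
3  3  2  2  3
3  2  3  1  3
1  3  3  2  1
2  1  2  3  0
0  2  1  1  1
k=5  1  2  2  3  2
3  3  2  2  3
3  2  3  1  3
1  3  3  2  1
2  2  2  3  0
0  2  1  1  1
k=6  1  2  2  3  2
3  3  2  2  3
3  2  3  1  3
1  3  3  2  1
2  3  2  3  0
0  2  1  1  1
k=7  2  3  3  3  2
1  2  0  3  3
1  2  2  3  3
3  2  3  0  2
3  2  1  1  1
0  3  2  2  1
k=8  2  3  3  3  2
1  2  0  3  3
1  2  2  3  3
3  2  3  0  2
3  3  1  1  1
0  3  2  2  1

60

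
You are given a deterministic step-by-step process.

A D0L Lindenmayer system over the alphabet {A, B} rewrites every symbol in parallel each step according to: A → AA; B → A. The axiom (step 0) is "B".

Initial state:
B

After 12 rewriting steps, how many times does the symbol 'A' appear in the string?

2048

gen 0: B
gen 1: A
gen 2: AA
gen 3: AAAA
gen 4: AAAAAAAA
gen 5: AAAAAAAAAAAAAAAA
gen 6: AAAAAAAAAAAAAAAAAAAAAAAAAAAAAAAA
gen 7: AAAAAAAAAAAAAAAAAAAAAAAAAAAAAAAAAAAAAAAAAAAAAAAAAAAAAAAAAAAAAAAA
gen 8: AAAAAAAAAAAAAAAAAAAAAAAAAAAAAAAAAAAAAAAAAAAAAAAAAAAAAAAAAA…AAAAAAAAAAAAAAAAAAAAAAAAAAAAAAAAAAAAAAAAAAAAAAAAAAAAAAAAAA  (len 128)
gen 9: AAAAAAAAAAAAAAAAAAAAAAAAAAAAAAAAAAAAAAAAAAAAAAAAAAAAAAAAAA…AAAAAAAAAAAAAAAAAAAAAAAAAAAAAAAAAAAAAAAAAAAAAAAAAAAAAAAAAA  (len 256)
gen 10: AAAAAAAAAAAAAAAAAAAAAAAAAAAAAAAAAAAAAAAAAAAAAAAAAAAAAAAAAA…AAAAAAAAAAAAAAAAAAAAAAAAAAAAAAAAAAAAAAAAAAAAAAAAAAAAAAAAAA  (len 512)
gen 11: AAAAAAAAAAAAAAAAAAAAAAAAAAAAAAAAAAAAAAAAAAAAAAAAAAAAAAAAAA…AAAAAAAAAAAAAAAAAAAAAAAAAAAAAAAAAAAAAAAAAAAAAAAAAAAAAAAAAA  (len 1024)
gen 12: AAAAAAAAAAAAAAAAAAAAAAAAAAAAAAAAAAAAAAAAAAAAAAAAAAAAAAAAAA…AAAAAAAAAAAAAAAAAAAAAAAAAAAAAAAAAAAAAAAAAAAAAAAAAAAAAAAAAA  (len 2048)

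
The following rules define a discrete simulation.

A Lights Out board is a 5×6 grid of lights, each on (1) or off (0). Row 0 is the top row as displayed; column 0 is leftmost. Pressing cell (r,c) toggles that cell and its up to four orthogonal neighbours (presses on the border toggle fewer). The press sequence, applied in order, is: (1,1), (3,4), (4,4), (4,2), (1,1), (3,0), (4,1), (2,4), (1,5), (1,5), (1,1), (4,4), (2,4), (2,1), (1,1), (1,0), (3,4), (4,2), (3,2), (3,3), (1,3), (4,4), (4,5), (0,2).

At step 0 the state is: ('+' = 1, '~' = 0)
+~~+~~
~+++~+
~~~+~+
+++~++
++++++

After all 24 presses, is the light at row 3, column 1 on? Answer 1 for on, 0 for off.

1

k=0  +~~+~~
~+++~+
~~~+~+
+++~++
++++++
k=1  ++~+~~
+~~+~+
~+~+~+
+++~++
++++++
k=2  ++~+~~
+~~+~+
~+~+++
++++~~
++++~+
k=3  ++~+~~
+~~+~+
~+~+++
+++++~
+++~+~
k=4  ++~+~~
+~~+~+
~+~+++
++~++~
+~~++~
k=5  +~~+~~
~+++~+
~~~+++
++~++~
+~~++~
k=6  +~~+~~
~+++~+
+~~+++
~~~++~
~~~++~
k=7  +~~+~~
~+++~+
+~~+++
~+~++~
+++++~
k=8  +~~+~~
~+++++
+~~~~~
~+~+~~
+++++~
k=9  +~~+~+
~+++~~
+~~~~+
~+~+~~
+++++~
k=10  +~~+~~
~+++++
+~~~~~
~+~+~~
+++++~
k=11  ++~+~~
+~~+++
++~~~~
~+~+~~
+++++~
k=12  ++~+~~
+~~+++
++~~~~
~+~++~
+++~~+
k=13  ++~+~~
+~~+~+
++~+++
~+~+~~
+++~~+
k=14  ++~+~~
++~+~+
~~++++
~~~+~~
+++~~+
k=15  +~~+~~
~~++~+
~+++++
~~~+~~
+++~~+
k=16  ~~~+~~
++++~+
++++++
~~~+~~
+++~~+
k=17  ~~~+~~
++++~+
++++~+
~~~~++
+++~++
k=18  ~~~+~~
++++~+
++++~+
~~+~++
+~~+++
k=19  ~~~+~~
++++~+
++~+~+
~+~+++
+~++++
k=20  ~~~+~~
++++~+
++~~~+
~++~~+
+~+~++
k=21  ~~~~~~
++~~++
++~+~+
~++~~+
+~+~++
k=22  ~~~~~~
++~~++
++~+~+
~++~++
+~++~~
k=23  ~~~~~~
++~~++
++~+~+
~++~+~
+~++++
k=24  ~+++~~
+++~++
++~+~+
~++~+~
+~++++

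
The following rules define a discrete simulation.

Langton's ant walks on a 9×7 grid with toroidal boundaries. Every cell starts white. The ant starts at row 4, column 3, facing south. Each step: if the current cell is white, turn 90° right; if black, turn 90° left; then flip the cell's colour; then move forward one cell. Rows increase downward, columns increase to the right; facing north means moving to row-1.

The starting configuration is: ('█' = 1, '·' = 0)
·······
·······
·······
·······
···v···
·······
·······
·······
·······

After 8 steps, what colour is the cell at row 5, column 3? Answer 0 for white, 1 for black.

1

t=0: ·······
·······
·······
·······
···v···
·······
·······
·······
·······
t=1: ·······
·······
·······
·······
··<█···
·······
·······
·······
·······
t=2: ·······
·······
·······
··^····
··██···
·······
·······
·······
·······
t=3: ·······
·······
·······
··█>···
··██···
·······
·······
·······
·······
t=4: ·······
·······
·······
··██···
··█v···
·······
·······
·······
·······
t=5: ·······
·······
·······
··██···
··█·>··
·······
·······
·······
·······
t=6: ·······
·······
·······
··██···
··█·█··
····v··
·······
·······
·······
t=7: ·······
·······
·······
··██···
··█·█··
···<█··
·······
·······
·······
t=8: ·······
·······
·······
··██···
··█^█··
···██··
·······
·······
·······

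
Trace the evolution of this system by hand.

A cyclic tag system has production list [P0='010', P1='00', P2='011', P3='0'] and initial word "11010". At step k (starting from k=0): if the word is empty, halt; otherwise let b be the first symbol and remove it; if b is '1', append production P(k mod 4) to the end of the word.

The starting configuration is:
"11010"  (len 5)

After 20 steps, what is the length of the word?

0

[0] "11010"  (len 5)
[1] "1010010"  (len 7)
[2] "01001000"  (len 8)
[3] "1001000"  (len 7)
[4] "0010000"  (len 7)
[5] "010000"  (len 6)
[6] "10000"  (len 5)
[7] "0000011"  (len 7)
[8] "000011"  (len 6)
[9] "00011"  (len 5)
[10] "0011"  (len 4)
[11] "011"  (len 3)
[12] "11"  (len 2)
[13] "1010"  (len 4)
[14] "01000"  (len 5)
[15] "1000"  (len 4)
[16] "0000"  (len 4)
[17] "000"  (len 3)
[18] "00"  (len 2)
[19] "0"  (len 1)
[20] (halted — word empty)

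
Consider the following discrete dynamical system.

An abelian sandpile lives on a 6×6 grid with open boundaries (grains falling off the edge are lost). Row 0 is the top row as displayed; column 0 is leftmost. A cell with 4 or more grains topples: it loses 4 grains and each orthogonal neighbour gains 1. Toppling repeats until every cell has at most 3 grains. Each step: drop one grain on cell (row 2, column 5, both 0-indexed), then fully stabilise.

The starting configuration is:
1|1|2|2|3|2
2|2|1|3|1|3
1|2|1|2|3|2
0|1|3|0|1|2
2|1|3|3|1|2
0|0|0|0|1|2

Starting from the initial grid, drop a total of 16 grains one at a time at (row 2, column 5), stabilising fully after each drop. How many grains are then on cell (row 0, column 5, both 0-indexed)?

2

k=0  1|1|2|2|3|2
2|2|1|3|1|3
1|2|1|2|3|2
0|1|3|0|1|2
2|1|3|3|1|2
0|0|0|0|1|2
k=1  1|1|2|2|3|2
2|2|1|3|1|3
1|2|1|2|3|3
0|1|3|0|1|2
2|1|3|3|1|2
0|0|0|0|1|2
k=2  1|1|2|2|3|3
2|2|1|3|3|0
1|2|1|3|0|2
0|1|3|0|2|3
2|1|3|3|1|2
0|0|0|0|1|2
k=3  1|1|2|2|3|3
2|2|1|3|3|0
1|2|1|3|0|3
0|1|3|0|2|3
2|1|3|3|1|2
0|0|0|0|1|2
k=4  1|1|2|2|3|3
2|2|1|3|3|1
1|2|1|3|1|1
0|1|3|0|3|0
2|1|3|3|1|3
0|0|0|0|1|2
k=5  1|1|2|2|3|3
2|2|1|3|3|1
1|2|1|3|1|2
0|1|3|0|3|0
2|1|3|3|1|3
0|0|0|0|1|2
k=6  1|1|2|2|3|3
2|2|1|3|3|1
1|2|1|3|1|3
0|1|3|0|3|0
2|1|3|3|1|3
0|0|0|0|1|2
k=7  1|1|2|2|3|3
2|2|1|3|3|2
1|2|1|3|2|0
0|1|3|0|3|1
2|1|3|3|1|3
0|0|0|0|1|2
k=8  1|1|2|2|3|3
2|2|1|3|3|2
1|2|1|3|2|1
0|1|3|0|3|1
2|1|3|3|1|3
0|0|0|0|1|2
k=9  1|1|2|2|3|3
2|2|1|3|3|2
1|2|1|3|2|2
0|1|3|0|3|1
2|1|3|3|1|3
0|0|0|0|1|2
k=10  1|1|2|2|3|3
2|2|1|3|3|2
1|2|1|3|2|3
0|1|3|0|3|1
2|1|3|3|1|3
0|0|0|0|1|2
k=11  1|1|2|2|3|3
2|2|1|3|3|3
1|2|1|3|3|0
0|1|3|0|3|2
2|1|3|3|1|3
0|0|0|0|1|2
k=12  1|1|2|2|3|3
2|2|1|3|3|3
1|2|1|3|3|1
0|1|3|0|3|2
2|1|3|3|1|3
0|0|0|0|1|2
k=13  1|1|2|2|3|3
2|2|1|3|3|3
1|2|1|3|3|2
0|1|3|0|3|2
2|1|3|3|1|3
0|0|0|0|1|2
k=14  1|1|2|2|3|3
2|2|1|3|3|3
1|2|1|3|3|3
0|1|3|0|3|2
2|1|3|3|1|3
0|0|0|0|1|2
k=15  1|1|3|0|2|1
2|2|2|2|3|2
1|2|2|1|3|3
0|1|3|2|1|1
2|1|3|3|3|0
0|0|0|0|1|3
k=16  1|1|3|0|3|2
2|2|2|3|1|0
1|2|2|2|1|2
0|1|3|2|2|2
2|1|3|3|3|0
0|0|0|0|1|3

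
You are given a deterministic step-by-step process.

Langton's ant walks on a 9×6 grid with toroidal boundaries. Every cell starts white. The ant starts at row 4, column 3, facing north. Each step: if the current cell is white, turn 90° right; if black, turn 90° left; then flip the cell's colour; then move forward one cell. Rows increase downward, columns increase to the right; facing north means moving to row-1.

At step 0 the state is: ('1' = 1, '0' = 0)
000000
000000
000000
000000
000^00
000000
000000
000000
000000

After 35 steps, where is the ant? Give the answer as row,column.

7,3

k=0  000000
000000
000000
000000
000^00
000000
000000
000000
000000
k=1  000000
000000
000000
000000
0001>0
000000
000000
000000
000000
k=2  000000
000000
000000
000000
000110
0000v0
000000
000000
000000
k=3  000000
000000
000000
000000
000110
000<10
000000
000000
000000
k=4  000000
000000
000000
000000
000^10
000110
000000
000000
000000
k=5  000000
000000
000000
000000
00<010
000110
000000
000000
000000
k=6  000000
000000
000000
00^000
001010
000110
000000
000000
000000
k=7  000000
000000
000000
001>00
001010
000110
000000
000000
000000
k=8  000000
000000
000000
001100
001v10
000110
000000
000000
000000
k=9  000000
000000
000000
001100
00<110
000110
000000
000000
000000
k=10  000000
000000
000000
001100
000110
00v110
000000
000000
000000
k=11  000000
000000
000000
001100
000110
0<1110
000000
000000
000000
k=12  000000
000000
000000
001100
0^0110
011110
000000
000000
000000
k=13  000000
000000
000000
001100
01>110
011110
000000
000000
000000
k=14  000000
000000
000000
001100
011110
01v110
000000
000000
000000
k=15  000000
000000
000000
001100
011110
010>10
000000
000000
000000
k=16  000000
000000
000000
001100
011^10
010010
000000
000000
000000
k=17  000000
000000
000000
001100
01<010
010010
000000
000000
000000
k=18  000000
000000
000000
001100
010010
01v010
000000
000000
000000
k=19  000000
000000
000000
001100
010010
0<1010
000000
000000
000000
k=20  000000
000000
000000
001100
010010
001010
0v0000
000000
000000
k=21  000000
000000
000000
001100
010010
001010
<10000
000000
000000
k=22  000000
000000
000000
001100
010010
^01010
110000
000000
000000
k=23  000000
000000
000000
001100
010010
1>1010
110000
000000
000000
k=24  000000
000000
000000
001100
010010
111010
1v0000
000000
000000
k=25  000000
000000
000000
001100
010010
111010
10>000
000000
000000
k=26  000000
000000
000000
001100
010010
111010
101000
00v000
000000
k=27  000000
000000
000000
001100
010010
111010
101000
0<1000
000000
k=28  000000
000000
000000
001100
010010
111010
1^1000
011000
000000
k=29  000000
000000
000000
001100
010010
111010
11>000
011000
000000
k=30  000000
000000
000000
001100
010010
11^010
110000
011000
000000
k=31  000000
000000
000000
001100
010010
1<0010
110000
011000
000000
k=32  000000
000000
000000
001100
010010
100010
1v0000
011000
000000
k=33  000000
000000
000000
001100
010010
100010
10>000
011000
000000
k=34  000000
000000
000000
001100
010010
100010
101000
01v000
000000
k=35  000000
000000
000000
001100
010010
100010
101000
010>00
000000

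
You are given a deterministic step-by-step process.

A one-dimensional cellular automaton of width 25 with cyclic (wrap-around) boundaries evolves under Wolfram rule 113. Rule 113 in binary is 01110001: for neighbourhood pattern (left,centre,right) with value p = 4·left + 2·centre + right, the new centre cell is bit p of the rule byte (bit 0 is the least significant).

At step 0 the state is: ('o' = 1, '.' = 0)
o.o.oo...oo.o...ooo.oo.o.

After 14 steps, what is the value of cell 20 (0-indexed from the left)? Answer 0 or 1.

[0] o.o.oo...oo.o...ooo.oo.o.
[1] .o.o.ooo..oo.oo...oo.oo.o
[2] o.o.o..oo..oo.ooo..oo.oo.
[3] .o.o.o..oo..oo..oo..oo.oo
[4] o.o.o.o..oo..oo..oo..oo.o
[5] oo.o.o.o..oo..oo..oo..oo.
[6] .oo.o.o.o..oo..oo..oo..oo
[7] o.oo.o.o.o..oo..oo..oo..o
[8] oo.oo.o.o.o..oo..oo..oo..
[9] .oo.oo.o.o.o..oo..oo..oo.
[10] ..oo.oo.o.o.o..oo..oo..oo
[11] o..oo.oo.o.o.o..oo..oo..o
[12] oo..oo.oo.o.o.o..oo..oo..
[13] .oo..oo.oo.o.o.o..oo..oo.
[14] ..oo..oo.oo.o.o.o..oo..oo

1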